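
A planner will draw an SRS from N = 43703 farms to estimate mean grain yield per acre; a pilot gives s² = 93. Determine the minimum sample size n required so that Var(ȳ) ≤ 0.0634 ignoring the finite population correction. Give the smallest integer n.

1467

Without fpc, n₀ = s²/D = 93/0.0634 = 1466.8770.
Rounding up, n = 1467.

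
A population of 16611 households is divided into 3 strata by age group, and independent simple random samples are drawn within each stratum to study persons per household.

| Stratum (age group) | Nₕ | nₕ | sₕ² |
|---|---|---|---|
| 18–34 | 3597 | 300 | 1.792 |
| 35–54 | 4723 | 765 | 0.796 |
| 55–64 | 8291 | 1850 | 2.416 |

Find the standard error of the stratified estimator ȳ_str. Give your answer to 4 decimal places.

0.0241

Var(ȳ_str) = Σₕ Wₕ²(1 − fₕ)sₕ²/nₕ with Wₕ = Nₕ/N, N = 16611.
18–34: Wₕ = 0.21654325; term = 0.21654325²·(1 − 0.08340284)·1.792/300 = 2.567347 × 10^-4.
35–54: Wₕ = 0.28432966; term = 0.28432966²·(1 − 0.16197332)·0.796/765 = 7.0494269 × 10^-5.
55–64: Wₕ = 0.49912708; term = 0.49912708²·(1 − 0.22313352)·2.416/1850 = 2.5275157 × 10^-4.
Sum = 5.7998054 × 10^-4.
SE = √(5.7998054 × 10^-4) = 0.0241.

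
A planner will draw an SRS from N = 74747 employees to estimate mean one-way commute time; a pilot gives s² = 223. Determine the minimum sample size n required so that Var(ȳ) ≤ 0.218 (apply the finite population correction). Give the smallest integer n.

Without fpc, n₀ = s²/D = 223/0.218 = 1022.9358.
With fpc, (1 − n/N)·s²/n ≤ D requires n ≥ n₀/(1 + n₀/N) = 1022.9358/(1 + 1022.9358/74747) = 1009.1256.
Rounding up, n = 1010.

1010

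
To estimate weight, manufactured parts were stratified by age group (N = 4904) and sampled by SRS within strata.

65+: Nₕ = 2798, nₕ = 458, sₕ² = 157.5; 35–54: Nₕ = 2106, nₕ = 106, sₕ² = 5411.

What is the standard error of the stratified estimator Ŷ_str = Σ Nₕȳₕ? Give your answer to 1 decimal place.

14739.8

Var(Ŷ_str) = Σₕ Nₕ²(1 − fₕ)sₕ²/nₕ.
65+: 2798²·(1 − 458/2798)·157.5/458 = 2.2515347 × 10^6.
35–54: 2106²·(1 − 106/2106)·5411/106 = 2.1501068 × 10^8.
Sum = 2.1726221 × 10^8.
SE = √(2.1726221 × 10^8) = 14739.8.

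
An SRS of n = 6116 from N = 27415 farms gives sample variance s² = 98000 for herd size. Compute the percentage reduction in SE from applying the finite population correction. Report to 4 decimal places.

11.8575

f = n/N = 6116/27415 = 0.22308955.
SE_no-fpc = √(s²/n) = 4.002942; SE_fpc = √((1−f)s²/n) = 3.5282941.
Ratio = √(1−f) = 0.88142524. Reduction = 100·(1 − 0.88142524) = 11.8575%.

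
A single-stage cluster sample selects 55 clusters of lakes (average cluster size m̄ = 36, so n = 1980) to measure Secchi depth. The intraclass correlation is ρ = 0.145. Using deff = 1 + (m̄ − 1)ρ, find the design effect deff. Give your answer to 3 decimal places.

deff = 1 + (36 − 1)·0.145 = 1 + 5.075 = 6.075.

6.075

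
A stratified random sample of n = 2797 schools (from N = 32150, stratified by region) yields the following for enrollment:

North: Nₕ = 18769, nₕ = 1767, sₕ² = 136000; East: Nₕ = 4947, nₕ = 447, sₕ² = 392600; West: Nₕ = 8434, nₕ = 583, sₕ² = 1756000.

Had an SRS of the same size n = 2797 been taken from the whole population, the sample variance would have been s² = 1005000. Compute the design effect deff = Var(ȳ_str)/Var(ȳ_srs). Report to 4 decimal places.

Var(ȳ_str) = Σ Wₕ²(1−fₕ)sₕ²/nₕ with Wₕ = Nₕ/32150:
  North: (18769/32150)²·(1−1767/18769)·136000/1767 = 23.761921
  East: (4947/32150)²·(1−447/4947)·392600/447 = 18.916259
  West: (8434/32150)²·(1−583/8434)·1756000/583 = 192.95346
  → Var(ȳ_str) = 235.63164.
Var(ȳ_srs) = (1 − 2797/32150)·1005000/2797 = 328.05383.
deff = 235.63164 / 328.05383 = 0.7183.

0.7183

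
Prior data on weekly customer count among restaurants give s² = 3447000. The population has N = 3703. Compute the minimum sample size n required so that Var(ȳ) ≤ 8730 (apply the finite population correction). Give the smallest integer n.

357

Without fpc, n₀ = s²/D = 3447000/8730 = 394.8454.
With fpc, (1 − n/N)·s²/n ≤ D requires n ≥ n₀/(1 + n₀/N) = 394.8454/(1 + 394.8454/3703) = 356.8003.
Rounding up, n = 357.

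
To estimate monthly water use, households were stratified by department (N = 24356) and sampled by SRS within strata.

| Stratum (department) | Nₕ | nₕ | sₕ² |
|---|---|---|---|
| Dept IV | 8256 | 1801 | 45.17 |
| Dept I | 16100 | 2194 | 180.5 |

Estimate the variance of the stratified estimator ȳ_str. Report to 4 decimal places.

0.0333

Var(ȳ_str) = Σₕ Wₕ²(1 − fₕ)sₕ²/nₕ with Wₕ = Nₕ/N, N = 24356.
Dept IV: Wₕ = 0.33897192; term = 0.33897192²·(1 − 0.21814438)·45.17/1801 = 0.0022531514.
Dept I: Wₕ = 0.66102808; term = 0.66102808²·(1 − 0.13627329)·180.5/2194 = 0.031049653.
Sum = 0.033302804.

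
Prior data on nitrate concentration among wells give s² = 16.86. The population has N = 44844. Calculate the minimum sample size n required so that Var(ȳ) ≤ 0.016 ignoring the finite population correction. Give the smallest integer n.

Without fpc, n₀ = s²/D = 16.86/0.016 = 1053.7500.
Rounding up, n = 1054.

1054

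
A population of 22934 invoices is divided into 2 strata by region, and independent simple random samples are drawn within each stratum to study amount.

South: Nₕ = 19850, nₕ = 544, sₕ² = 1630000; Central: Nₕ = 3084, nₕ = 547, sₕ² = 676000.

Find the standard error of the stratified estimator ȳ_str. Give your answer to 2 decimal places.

46.92

Var(ȳ_str) = Σₕ Wₕ²(1 − fₕ)sₕ²/nₕ with Wₕ = Nₕ/N, N = 22934.
South: Wₕ = 0.86552716; term = 0.86552716²·(1 − 0.02740554)·1630000/544 = 2183.1416.
Central: Wₕ = 0.13447284; term = 0.13447284²·(1 − 0.17736706)·676000/547 = 18.383771.
Sum = 2201.5254.
SE = √(2201.5254) = 46.92.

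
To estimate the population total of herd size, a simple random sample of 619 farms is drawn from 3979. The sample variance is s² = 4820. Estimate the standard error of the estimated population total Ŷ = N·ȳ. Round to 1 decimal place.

Var(Ŷ) = N²·Var(ȳ) = N²·(1 − n/N)·s²/n.
f = 619/3979 = 0.15556673; Var(ȳ) = 0.84443327·4820/619 = 6.5753932.
Var(Ŷ) = 3979² · 6.5753932 = 1.0410452 × 10^8.
SE(Ŷ) = √(1.0410452 × 10^8) = 10203.2.

10203.2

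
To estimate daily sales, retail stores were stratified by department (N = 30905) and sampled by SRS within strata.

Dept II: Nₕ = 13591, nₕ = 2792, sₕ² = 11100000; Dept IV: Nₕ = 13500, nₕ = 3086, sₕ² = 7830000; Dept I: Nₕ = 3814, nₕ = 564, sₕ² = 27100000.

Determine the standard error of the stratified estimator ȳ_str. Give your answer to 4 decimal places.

40.0996

Var(ȳ_str) = Σₕ Wₕ²(1 − fₕ)sₕ²/nₕ with Wₕ = Nₕ/N, N = 30905.
Dept II: Wₕ = 0.43976703; term = 0.43976703²·(1 − 0.20543006)·11100000/2792 = 610.92096.
Dept IV: Wₕ = 0.43682252; term = 0.43682252²·(1 − 0.22859259)·7830000/3086 = 373.47341.
Dept I: Wₕ = 0.12341045; term = 0.12341045²·(1 − 0.14787625)·27100000/564 = 623.58655.
Sum = 1607.9809.
SE = √(1607.9809) = 40.0996.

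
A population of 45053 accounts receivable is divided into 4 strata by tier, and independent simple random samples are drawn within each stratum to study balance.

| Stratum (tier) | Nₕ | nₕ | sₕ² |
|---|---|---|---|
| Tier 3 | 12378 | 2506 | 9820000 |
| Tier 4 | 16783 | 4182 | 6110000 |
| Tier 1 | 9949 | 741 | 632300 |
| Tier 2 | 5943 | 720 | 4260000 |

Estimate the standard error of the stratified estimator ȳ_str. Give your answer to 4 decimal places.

Var(ȳ_str) = Σₕ Wₕ²(1 − fₕ)sₕ²/nₕ with Wₕ = Nₕ/N, N = 45053.
Tier 3: Wₕ = 0.27474308; term = 0.27474308²·(1 − 0.20245597)·9820000/2506 = 235.9058.
Tier 4: Wₕ = 0.37251681; term = 0.37251681²·(1 − 0.24918072)·6110000/4182 = 152.22443.
Tier 1: Wₕ = 0.22082880; term = 0.22082880²·(1 − 0.07447985)·632300/741 = 38.512551.
Tier 2: Wₕ = 0.13191130; term = 0.13191130²·(1 − 0.12115093)·4260000/720 = 90.480591.
Sum = 517.12337.
SE = √(517.12337) = 22.7403.

22.7403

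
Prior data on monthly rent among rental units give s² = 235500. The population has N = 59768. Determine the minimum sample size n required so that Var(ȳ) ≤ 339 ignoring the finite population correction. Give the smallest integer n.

695

Without fpc, n₀ = s²/D = 235500/339 = 694.6903.
Rounding up, n = 695.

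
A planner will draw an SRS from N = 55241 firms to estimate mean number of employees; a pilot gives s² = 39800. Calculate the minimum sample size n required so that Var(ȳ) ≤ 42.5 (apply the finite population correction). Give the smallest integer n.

921

Without fpc, n₀ = s²/D = 39800/42.5 = 936.4706.
With fpc, (1 − n/N)·s²/n ≤ D requires n ≥ n₀/(1 + n₀/N) = 936.4706/(1 + 936.4706/55241) = 920.8598.
Rounding up, n = 921.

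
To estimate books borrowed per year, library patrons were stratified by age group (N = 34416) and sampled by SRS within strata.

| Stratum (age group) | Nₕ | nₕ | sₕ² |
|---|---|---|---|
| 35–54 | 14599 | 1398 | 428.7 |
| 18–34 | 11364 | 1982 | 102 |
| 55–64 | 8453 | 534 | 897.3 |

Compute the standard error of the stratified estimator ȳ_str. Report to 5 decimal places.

0.38664

Var(ȳ_str) = Σₕ Wₕ²(1 − fₕ)sₕ²/nₕ with Wₕ = Nₕ/N, N = 34416.
35–54: Wₕ = 0.42419224; term = 0.42419224²·(1 − 0.09575998)·428.7/1398 = 0.049894821.
18–34: Wₕ = 0.33019526; term = 0.33019526²·(1 − 0.17441042)·102/1982 = 0.0046323609.
55–64: Wₕ = 0.24561251; term = 0.24561251²·(1 − 0.06317284)·897.3/534 = 0.094963527.
Sum = 0.14949071.
SE = √(0.14949071) = 0.38664.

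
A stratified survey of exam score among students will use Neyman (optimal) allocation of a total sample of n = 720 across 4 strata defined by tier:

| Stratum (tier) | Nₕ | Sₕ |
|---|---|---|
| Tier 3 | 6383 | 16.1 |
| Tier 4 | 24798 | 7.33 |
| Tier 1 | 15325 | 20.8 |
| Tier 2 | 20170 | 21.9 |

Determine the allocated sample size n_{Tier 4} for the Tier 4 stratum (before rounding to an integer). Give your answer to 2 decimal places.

Neyman allocation: nₕ = n·NₕSₕ / Σⱼ NⱼSⱼ.
Σ NⱼSⱼ = 6383·16.1 + 24798·7.33 + 15325·20.8 + 20170·21.9 = 1.0450186 × 10^6.
n_{Tier 4} = 720·24798·7.33 / (1.0450186 × 10^6) = 125.24.

125.24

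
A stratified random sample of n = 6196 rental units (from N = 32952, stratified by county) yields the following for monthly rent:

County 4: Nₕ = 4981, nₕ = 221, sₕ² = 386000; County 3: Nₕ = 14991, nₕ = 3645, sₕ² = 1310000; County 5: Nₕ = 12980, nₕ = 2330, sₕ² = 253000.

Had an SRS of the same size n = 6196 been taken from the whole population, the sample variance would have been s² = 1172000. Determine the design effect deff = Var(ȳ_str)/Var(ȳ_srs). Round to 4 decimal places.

0.7049

Var(ȳ_str) = Σ Wₕ²(1−fₕ)sₕ²/nₕ with Wₕ = Nₕ/32952:
  County 4: (4981/32952)²·(1−221/4981)·386000/221 = 38.137741
  County 3: (14991/32952)²·(1−3645/14991)·1310000/3645 = 56.296784
  County 5: (12980/32952)²·(1−2330/12980)·253000/2330 = 13.823733
  → Var(ȳ_str) = 108.25826.
Var(ȳ_srs) = (1 − 6196/32952)·1172000/6196 = 153.58741.
deff = 108.25826 / 153.58741 = 0.7049.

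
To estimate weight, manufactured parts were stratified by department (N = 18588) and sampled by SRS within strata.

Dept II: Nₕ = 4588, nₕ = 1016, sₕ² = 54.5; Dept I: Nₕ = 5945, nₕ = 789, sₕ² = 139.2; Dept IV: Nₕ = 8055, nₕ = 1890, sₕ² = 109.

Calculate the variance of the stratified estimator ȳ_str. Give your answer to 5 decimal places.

Var(ȳ_str) = Σₕ Wₕ²(1 − fₕ)sₕ²/nₕ with Wₕ = Nₕ/N, N = 18588.
Dept II: Wₕ = 0.24682591; term = 0.24682591²·(1 − 0.22144725)·54.5/1016 = 0.0025443235.
Dept I: Wₕ = 0.31983000; term = 0.31983000²·(1 − 0.13271657)·139.2/789 = 0.015651706.
Dept IV: Wₕ = 0.43334409; term = 0.43334409²·(1 − 0.23463687)·109/1890 = 0.0082889208.
Sum = 0.02648495.

0.02648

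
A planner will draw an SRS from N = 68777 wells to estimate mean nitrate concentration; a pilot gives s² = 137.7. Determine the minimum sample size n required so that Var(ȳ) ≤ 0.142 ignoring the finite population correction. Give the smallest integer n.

970

Without fpc, n₀ = s²/D = 137.7/0.142 = 969.7183.
Rounding up, n = 970.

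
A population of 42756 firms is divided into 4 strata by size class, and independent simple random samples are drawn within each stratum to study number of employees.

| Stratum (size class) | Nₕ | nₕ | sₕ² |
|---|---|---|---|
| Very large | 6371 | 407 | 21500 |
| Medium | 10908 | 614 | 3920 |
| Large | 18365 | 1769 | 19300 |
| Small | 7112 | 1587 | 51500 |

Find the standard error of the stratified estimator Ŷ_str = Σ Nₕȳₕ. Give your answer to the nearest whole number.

Var(Ŷ_str) = Σₕ Nₕ²(1 − fₕ)sₕ²/nₕ.
Very large: 6371²·(1 − 407/6371)·21500/407 = 2.0071937 × 10^9.
Medium: 10908²·(1 − 614/10908)·3920/614 = 7.1688087 × 10^8.
Large: 18365²·(1 − 1769/18365)·19300/1769 = 3.3252464 × 10^9.
Small: 7112²·(1 − 1587/7112)·51500/1587 = 1.2751296 × 10^9.
Sum = 7.3244506 × 10^9.
SE = √(7.3244506 × 10^9) = 85583.

85583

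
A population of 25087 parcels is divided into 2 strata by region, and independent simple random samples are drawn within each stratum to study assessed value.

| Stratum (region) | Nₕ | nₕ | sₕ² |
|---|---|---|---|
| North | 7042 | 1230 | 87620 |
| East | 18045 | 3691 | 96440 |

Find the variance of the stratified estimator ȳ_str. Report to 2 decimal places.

15.39

Var(ȳ_str) = Σₕ Wₕ²(1 − fₕ)sₕ²/nₕ with Wₕ = Nₕ/N, N = 25087.
North: Wₕ = 0.28070315; term = 0.28070315²·(1 − 0.17466629)·87620/1230 = 4.6325733.
East: Wₕ = 0.71929685; term = 0.71929685²·(1 − 0.20454420)·96440/3691 = 10.753393.
Sum = 15.385966.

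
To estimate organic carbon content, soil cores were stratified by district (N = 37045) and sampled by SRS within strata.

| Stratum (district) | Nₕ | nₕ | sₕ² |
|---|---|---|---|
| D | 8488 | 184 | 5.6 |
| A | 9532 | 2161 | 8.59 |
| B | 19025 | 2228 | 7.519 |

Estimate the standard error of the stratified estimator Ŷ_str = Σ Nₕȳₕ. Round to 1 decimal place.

Var(Ŷ_str) = Σₕ Nₕ²(1 − fₕ)sₕ²/nₕ.
D: 8488²·(1 − 184/8488)·5.6/184 = 2.1451759 × 10^6.
A: 9532²·(1 − 2161/9532)·8.59/2161 = 279285.79.
B: 19025²·(1 − 2228/19025)·7.519/2228 = 1.0784532 × 10^6.
Sum = 3.5029149 × 10^6.
SE = √(3.5029149 × 10^6) = 1871.6.

1871.6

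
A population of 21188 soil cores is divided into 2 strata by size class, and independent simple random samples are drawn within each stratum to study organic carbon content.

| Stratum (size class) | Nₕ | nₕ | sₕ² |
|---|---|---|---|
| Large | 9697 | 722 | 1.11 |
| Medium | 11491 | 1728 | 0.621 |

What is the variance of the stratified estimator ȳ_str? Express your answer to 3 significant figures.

Var(ȳ_str) = Σₕ Wₕ²(1 − fₕ)sₕ²/nₕ with Wₕ = Nₕ/N, N = 21188.
Large: Wₕ = 0.45766472; term = 0.45766472²·(1 − 0.07445602)·1.11/722 = 2.9804216 × 10^-4.
Medium: Wₕ = 0.54233528; term = 0.54233528²·(1 − 0.15037856)·0.621/1728 = 8.9806764 × 10^-5.
Sum = 3.8784892 × 10^-4.

3.88 × 10^-4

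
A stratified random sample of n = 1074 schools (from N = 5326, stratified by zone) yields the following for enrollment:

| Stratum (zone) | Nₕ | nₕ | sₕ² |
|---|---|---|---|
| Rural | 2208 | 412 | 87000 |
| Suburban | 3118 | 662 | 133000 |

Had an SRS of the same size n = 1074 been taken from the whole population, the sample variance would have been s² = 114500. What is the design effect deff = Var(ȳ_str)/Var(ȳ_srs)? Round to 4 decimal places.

Var(ȳ_str) = Σ Wₕ²(1−fₕ)sₕ²/nₕ with Wₕ = Nₕ/5326:
  Rural: (2208/5326)²·(1−412/2208)·87000/412 = 29.520595
  Suburban: (3118/5326)²·(1−662/3118)·133000/662 = 54.237018
  → Var(ȳ_str) = 83.757613.
Var(ȳ_srs) = (1 − 1074/5326)·114500/1074 = 85.112491.
deff = 83.757613 / 85.112491 = 0.9841.

0.9841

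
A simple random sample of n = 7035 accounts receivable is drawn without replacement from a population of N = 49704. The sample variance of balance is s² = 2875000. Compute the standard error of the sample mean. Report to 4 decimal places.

18.7304

Under SRS without replacement, Var(ȳ) = (1 − f)·s²/n with f = n/N = 7035/49704 = 0.14153790.
Var(ȳ) = (1 − 0.14153790)·2875000/7035 = 0.85846210·408.67093 = 350.8285.
SE(ȳ) = √(350.8285) = 18.7304.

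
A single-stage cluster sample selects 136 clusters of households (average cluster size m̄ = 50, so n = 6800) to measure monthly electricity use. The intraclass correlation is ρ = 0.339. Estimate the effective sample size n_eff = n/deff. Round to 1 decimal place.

386.1

deff = 1 + (50 − 1)·0.339 = 1 + 16.611 = 17.611.
n_eff = 6800 / 17.611 = 386.1.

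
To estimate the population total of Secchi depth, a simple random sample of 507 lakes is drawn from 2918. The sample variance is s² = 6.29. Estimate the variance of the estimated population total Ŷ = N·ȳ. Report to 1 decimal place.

87282.1

Var(Ŷ) = N²·Var(ȳ) = N²·(1 − n/N)·s²/n.
f = 507/2918 = 0.17374914; Var(ȳ) = 0.82625086·6.29/507 = 0.010250726.
Var(Ŷ) = 2918² · 0.010250726 = 87282.103.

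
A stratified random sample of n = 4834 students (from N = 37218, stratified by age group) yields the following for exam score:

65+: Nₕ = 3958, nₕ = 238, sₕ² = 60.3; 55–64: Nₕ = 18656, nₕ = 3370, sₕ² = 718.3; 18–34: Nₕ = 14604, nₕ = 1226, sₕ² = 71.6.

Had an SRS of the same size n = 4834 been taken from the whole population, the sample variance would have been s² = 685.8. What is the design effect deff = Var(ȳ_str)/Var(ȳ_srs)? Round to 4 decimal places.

0.4440

Var(ȳ_str) = Σ Wₕ²(1−fₕ)sₕ²/nₕ with Wₕ = Nₕ/37218:
  65+: (3958/37218)²·(1−238/3958)·60.3/238 = 0.0026931034
  55–64: (18656/37218)²·(1−3370/18656)·718.3/3370 = 0.043881583
  18–34: (14604/37218)²·(1−1226/14604)·71.6/1226 = 0.008237198
  → Var(ȳ_str) = 0.054811884.
Var(ȳ_srs) = (1 − 4834/37218)·685.8/4834 = 0.12344352.
deff = 0.054811884 / 0.12344352 = 0.4440.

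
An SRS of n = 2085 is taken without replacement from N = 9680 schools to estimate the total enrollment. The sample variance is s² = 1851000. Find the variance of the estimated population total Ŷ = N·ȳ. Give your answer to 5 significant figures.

Var(Ŷ) = N²·Var(ȳ) = N²·(1 − n/N)·s²/n.
f = 2085/9680 = 0.21539256; Var(ȳ) = 0.78460744·1851000/2085 = 696.55078.
Var(Ŷ) = 9680² · 696.55078 = 6.526848 × 10^10.

6.5268 × 10^10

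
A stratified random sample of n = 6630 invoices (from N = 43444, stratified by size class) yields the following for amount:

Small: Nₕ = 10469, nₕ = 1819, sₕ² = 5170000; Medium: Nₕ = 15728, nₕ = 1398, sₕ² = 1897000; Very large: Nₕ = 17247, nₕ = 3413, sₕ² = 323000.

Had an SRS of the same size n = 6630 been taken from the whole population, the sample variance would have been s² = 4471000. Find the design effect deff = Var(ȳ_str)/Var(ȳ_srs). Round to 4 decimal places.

Var(ȳ_str) = Σ Wₕ²(1−fₕ)sₕ²/nₕ with Wₕ = Nₕ/43444:
  Small: (10469/43444)²·(1−1819/10469)·5170000/1819 = 136.37022
  Medium: (15728/43444)²·(1−1398/15728)·1897000/1398 = 162.03926
  Very large: (17247/43444)²·(1−3413/17247)·323000/3413 = 11.963767
  → Var(ȳ_str) = 310.37325.
Var(ȳ_srs) = (1 − 6630/43444)·4471000/6630 = 571.44488.
deff = 310.37325 / 571.44488 = 0.5431.

0.5431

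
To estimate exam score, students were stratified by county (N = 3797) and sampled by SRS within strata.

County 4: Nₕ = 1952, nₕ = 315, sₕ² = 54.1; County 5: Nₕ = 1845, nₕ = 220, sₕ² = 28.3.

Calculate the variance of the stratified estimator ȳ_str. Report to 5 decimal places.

Var(ȳ_str) = Σₕ Wₕ²(1 − fₕ)sₕ²/nₕ with Wₕ = Nₕ/N, N = 3797.
County 4: Wₕ = 0.51409007; term = 0.51409007²·(1 − 0.16137295)·54.1/315 = 0.038065717.
County 5: Wₕ = 0.48590993; term = 0.48590993²·(1 − 0.11924119)·28.3/220 = 0.026750524.
Sum = 0.064816241.

0.06482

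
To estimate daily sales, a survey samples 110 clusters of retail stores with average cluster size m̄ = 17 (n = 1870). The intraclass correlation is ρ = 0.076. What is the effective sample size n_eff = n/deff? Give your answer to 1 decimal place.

843.9

deff = 1 + (17 − 1)·0.076 = 1 + 1.216 = 2.216.
n_eff = 1870 / 2.216 = 843.9.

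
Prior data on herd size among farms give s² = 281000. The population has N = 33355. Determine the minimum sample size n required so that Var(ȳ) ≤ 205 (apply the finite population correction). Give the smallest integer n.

Without fpc, n₀ = s²/D = 281000/205 = 1370.7317.
With fpc, (1 − n/N)·s²/n ≤ D requires n ≥ n₀/(1 + n₀/N) = 1370.7317/(1 + 1370.7317/33355) = 1316.6247.
Rounding up, n = 1317.

1317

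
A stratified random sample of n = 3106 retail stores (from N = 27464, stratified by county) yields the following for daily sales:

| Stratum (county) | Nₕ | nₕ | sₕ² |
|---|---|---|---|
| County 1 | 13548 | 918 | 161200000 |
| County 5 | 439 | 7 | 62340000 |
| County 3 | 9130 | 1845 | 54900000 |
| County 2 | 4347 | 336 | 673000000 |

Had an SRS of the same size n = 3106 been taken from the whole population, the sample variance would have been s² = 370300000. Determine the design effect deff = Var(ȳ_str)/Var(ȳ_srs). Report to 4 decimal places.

Var(ȳ_str) = Σ Wₕ²(1−fₕ)sₕ²/nₕ with Wₕ = Nₕ/27464:
  County 1: (13548/27464)²·(1−918/13548)·161200000/918 = 39835.779
  County 5: (439/27464)²·(1−7/439)·62340000/7 = 2239.1823
  County 3: (9130/27464)²·(1−1845/9130)·54900000/1845 = 2623.9087
  County 2: (4347/27464)²·(1−336/4347)·673000000/336 = 46301.015
  → Var(ȳ_str) = 90999.885.
Var(ȳ_srs) = (1 − 3106/27464)·370300000/3106 = 105737.76.
deff = 90999.885 / 105737.76 = 0.8606.

0.8606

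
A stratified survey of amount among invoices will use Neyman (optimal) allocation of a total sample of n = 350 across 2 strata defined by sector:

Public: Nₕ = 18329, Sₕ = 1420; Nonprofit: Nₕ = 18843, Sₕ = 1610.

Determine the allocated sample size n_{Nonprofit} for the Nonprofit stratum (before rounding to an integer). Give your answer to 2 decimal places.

188.38

Neyman allocation: nₕ = n·NₕSₕ / Σⱼ NⱼSⱼ.
Σ NⱼSⱼ = 18329·1420 + 18843·1610 = 5.636441 × 10^7.
n_{Nonprofit} = 350·18843·1610 / (5.636441 × 10^7) = 188.38.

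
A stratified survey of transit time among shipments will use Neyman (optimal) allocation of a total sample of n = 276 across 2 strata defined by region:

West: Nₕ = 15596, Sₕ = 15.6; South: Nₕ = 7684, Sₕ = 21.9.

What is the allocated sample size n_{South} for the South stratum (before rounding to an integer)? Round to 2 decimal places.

Neyman allocation: nₕ = n·NₕSₕ / Σⱼ NⱼSⱼ.
Σ NⱼSⱼ = 15596·15.6 + 7684·21.9 = 411577.2.
n_{South} = 276·7684·21.9 / 411577.2 = 112.85.

112.85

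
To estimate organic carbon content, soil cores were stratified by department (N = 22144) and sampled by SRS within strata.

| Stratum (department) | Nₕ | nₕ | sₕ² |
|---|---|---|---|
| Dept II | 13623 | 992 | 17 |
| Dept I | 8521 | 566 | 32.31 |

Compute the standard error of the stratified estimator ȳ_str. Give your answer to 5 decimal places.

Var(ȳ_str) = Σₕ Wₕ²(1 − fₕ)sₕ²/nₕ with Wₕ = Nₕ/N, N = 22144.
Dept II: Wₕ = 0.61520051; term = 0.61520051²·(1 − 0.07281803)·17/992 = 0.0060136147.
Dept I: Wₕ = 0.38479949; term = 0.38479949²·(1 − 0.06642413)·32.31/566 = 0.0078911288.
Sum = 0.013904744.
SE = √(0.013904744) = 0.11792.

0.11792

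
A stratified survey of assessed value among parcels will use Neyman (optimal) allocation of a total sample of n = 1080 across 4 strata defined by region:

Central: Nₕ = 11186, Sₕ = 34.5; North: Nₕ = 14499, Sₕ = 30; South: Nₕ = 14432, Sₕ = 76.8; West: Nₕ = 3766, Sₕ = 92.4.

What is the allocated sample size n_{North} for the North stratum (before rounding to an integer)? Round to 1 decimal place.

206.3

Neyman allocation: nₕ = n·NₕSₕ / Σⱼ NⱼSⱼ.
Σ NⱼSⱼ = 11186·34.5 + 14499·30 + 14432·76.8 + 3766·92.4 = 2.277243 × 10^6.
n_{North} = 1080·14499·30 / (2.277243 × 10^6) = 206.3.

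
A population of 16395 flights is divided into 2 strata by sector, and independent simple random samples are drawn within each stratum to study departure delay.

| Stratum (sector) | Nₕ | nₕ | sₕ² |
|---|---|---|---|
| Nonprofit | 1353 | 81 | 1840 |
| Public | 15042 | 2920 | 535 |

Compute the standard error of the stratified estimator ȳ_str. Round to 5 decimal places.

0.51936

Var(ȳ_str) = Σₕ Wₕ²(1 − fₕ)sₕ²/nₕ with Wₕ = Nₕ/N, N = 16395.
Nonprofit: Wₕ = 0.08252516; term = 0.08252516²·(1 − 0.05986696)·1840/81 = 0.14544369.
Public: Wₕ = 0.91747484; term = 0.91747484²·(1 − 0.19412312)·535/2920 = 0.12428764.
Sum = 0.26973133.
SE = √(0.26973133) = 0.51936.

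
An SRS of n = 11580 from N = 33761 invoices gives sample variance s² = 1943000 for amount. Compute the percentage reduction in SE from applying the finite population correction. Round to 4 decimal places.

f = n/N = 11580/33761 = 0.34299932.
SE_no-fpc = √(s²/n) = 12.953351; SE_fpc = √((1−f)s²/n) = 10.499413.
Ratio = √(1−f) = 0.81055579. Reduction = 100·(1 − 0.81055579) = 18.9444%.

18.9444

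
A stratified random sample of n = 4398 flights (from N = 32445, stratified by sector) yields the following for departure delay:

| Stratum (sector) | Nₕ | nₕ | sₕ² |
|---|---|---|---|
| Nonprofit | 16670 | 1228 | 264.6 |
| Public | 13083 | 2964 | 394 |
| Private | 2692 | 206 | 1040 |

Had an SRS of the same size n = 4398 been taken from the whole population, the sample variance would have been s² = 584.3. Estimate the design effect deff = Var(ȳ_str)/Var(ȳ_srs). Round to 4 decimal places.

Var(ȳ_str) = Σ Wₕ²(1−fₕ)sₕ²/nₕ with Wₕ = Nₕ/32445:
  Nonprofit: (16670/32445)²·(1−1228/16670)·264.6/1228 = 0.052690833
  Public: (13083/32445)²·(1−2964/13083)·394/2964 = 0.016717349
  Private: (2692/32445)²·(1−206/2692)·1040/206 = 0.032095692
  → Var(ȳ_str) = 0.10150387.
Var(ȳ_srs) = (1 − 4398/32445)·584.3/4398 = 0.11484691.
deff = 0.10150387 / 0.11484691 = 0.8838.

0.8838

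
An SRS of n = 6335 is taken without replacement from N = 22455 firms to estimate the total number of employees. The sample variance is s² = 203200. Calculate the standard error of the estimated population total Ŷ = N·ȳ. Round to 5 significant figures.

Var(Ŷ) = N²·Var(ȳ) = N²·(1 − n/N)·s²/n.
f = 6335/22455 = 0.28211980; Var(ȳ) = 0.71788020·203200/6335 = 23.02656.
Var(Ŷ) = 22455² · 23.02656 = 1.1610614 × 10^10.
SE(Ŷ) = √(1.1610614 × 10^10) = 107750.

107750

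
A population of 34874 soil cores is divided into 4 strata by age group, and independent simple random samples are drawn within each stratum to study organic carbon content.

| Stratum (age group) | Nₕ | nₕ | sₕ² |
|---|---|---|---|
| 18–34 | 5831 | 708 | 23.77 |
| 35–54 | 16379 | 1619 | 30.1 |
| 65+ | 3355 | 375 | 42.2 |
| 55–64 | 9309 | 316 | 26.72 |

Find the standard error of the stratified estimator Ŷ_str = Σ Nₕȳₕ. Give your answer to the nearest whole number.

3702

Var(Ŷ_str) = Σₕ Nₕ²(1 − fₕ)sₕ²/nₕ.
18–34: 5831²·(1 − 708/5831)·23.77/708 = 1.0029131 × 10^6.
35–54: 16379²·(1 − 1619/16379)·30.1/1619 = 4.4946242 × 10^6.
65+: 3355²·(1 − 375/3355)·42.2/375 = 1.125097 × 10^6.
55–64: 9309²·(1 − 316/9309)·26.72/316 = 7.0787569 × 10^6.
Sum = 1.3701391 × 10^7.
SE = √(1.3701391 × 10^7) = 3702.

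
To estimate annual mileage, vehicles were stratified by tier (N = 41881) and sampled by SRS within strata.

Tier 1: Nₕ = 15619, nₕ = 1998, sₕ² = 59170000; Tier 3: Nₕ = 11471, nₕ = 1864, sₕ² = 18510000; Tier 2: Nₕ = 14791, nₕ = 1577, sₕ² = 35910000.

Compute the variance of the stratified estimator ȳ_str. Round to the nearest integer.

6753

Var(ȳ_str) = Σₕ Wₕ²(1 − fₕ)sₕ²/nₕ with Wₕ = Nₕ/N, N = 41881.
Tier 1: Wₕ = 0.37293761; term = 0.37293761²·(1 − 0.12792112)·59170000/1998 = 3591.9825.
Tier 3: Wₕ = 0.27389508; term = 0.27389508²·(1 − 0.16249673)·18510000/1864 = 623.90073.
Tier 2: Wₕ = 0.35316731; term = 0.35316731²·(1 − 0.10661889)·35910000/1577 = 2537.3564.
Sum = 6753.2396.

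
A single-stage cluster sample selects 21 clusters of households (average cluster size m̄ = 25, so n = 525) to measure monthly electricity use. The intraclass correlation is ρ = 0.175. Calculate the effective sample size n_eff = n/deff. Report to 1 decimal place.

101.0

deff = 1 + (25 − 1)·0.175 = 1 + 4.2 = 5.2.
n_eff = 525 / 5.2 = 101.0.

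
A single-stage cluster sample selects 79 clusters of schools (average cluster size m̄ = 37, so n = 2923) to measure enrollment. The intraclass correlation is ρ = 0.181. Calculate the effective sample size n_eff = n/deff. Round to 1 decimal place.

deff = 1 + (37 − 1)·0.181 = 1 + 6.516 = 7.516.
n_eff = 2923 / 7.516 = 388.9.

388.9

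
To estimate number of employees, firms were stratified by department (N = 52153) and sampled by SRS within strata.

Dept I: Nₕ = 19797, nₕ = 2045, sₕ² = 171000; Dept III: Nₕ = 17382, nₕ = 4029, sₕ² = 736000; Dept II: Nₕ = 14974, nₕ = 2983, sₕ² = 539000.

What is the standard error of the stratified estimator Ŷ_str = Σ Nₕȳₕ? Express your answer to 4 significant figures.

Var(Ŷ_str) = Σₕ Nₕ²(1 − fₕ)sₕ²/nₕ.
Dept I: 19797²·(1 − 2045/19797)·171000/2045 = 2.9386609 × 10^10.
Dept III: 17382²·(1 − 4029/17382)·736000/4029 = 4.2399344 × 10^10.
Dept II: 14974²·(1 − 2983/14974)·539000/2983 = 3.2443578 × 10^10.
Sum = 1.0422953 × 10^11.
SE = √(1.0422953 × 10^11) = 322800.

322800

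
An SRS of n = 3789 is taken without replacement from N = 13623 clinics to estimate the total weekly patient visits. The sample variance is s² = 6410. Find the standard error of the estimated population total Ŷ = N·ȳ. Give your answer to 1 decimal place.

Var(Ŷ) = N²·Var(ȳ) = N²·(1 − n/N)·s²/n.
f = 3789/13623 = 0.27813257; Var(ȳ) = 0.72186743·6410/3789 = 1.2212115.
Var(Ŷ) = 13623² · 1.2212115 = 2.2663991 × 10^8.
SE(Ŷ) = √(2.2663991 × 10^8) = 15054.6.

15054.6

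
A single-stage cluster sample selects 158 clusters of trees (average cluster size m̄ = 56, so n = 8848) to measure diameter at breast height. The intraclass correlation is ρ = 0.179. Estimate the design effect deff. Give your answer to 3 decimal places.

10.845

deff = 1 + (56 − 1)·0.179 = 1 + 9.845 = 10.845.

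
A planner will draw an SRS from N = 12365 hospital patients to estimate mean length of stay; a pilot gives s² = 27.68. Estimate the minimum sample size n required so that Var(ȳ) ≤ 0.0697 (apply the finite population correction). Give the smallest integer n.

385

Without fpc, n₀ = s²/D = 27.68/0.0697 = 397.1306.
With fpc, (1 − n/N)·s²/n ≤ D requires n ≥ n₀/(1 + n₀/N) = 397.1306/(1 + 397.1306/12365) = 384.7727.
Rounding up, n = 385.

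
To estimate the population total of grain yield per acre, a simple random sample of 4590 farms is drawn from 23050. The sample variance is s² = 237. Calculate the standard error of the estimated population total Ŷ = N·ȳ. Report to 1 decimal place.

Var(Ŷ) = N²·Var(ȳ) = N²·(1 − n/N)·s²/n.
f = 4590/23050 = 0.19913232; Var(ȳ) = 0.80086768·237/4590 = 0.041351991.
Var(Ŷ) = 23050² · 0.041351991 = 2.1970416 × 10^7.
SE(Ŷ) = √(2.1970416 × 10^7) = 4687.3.

4687.3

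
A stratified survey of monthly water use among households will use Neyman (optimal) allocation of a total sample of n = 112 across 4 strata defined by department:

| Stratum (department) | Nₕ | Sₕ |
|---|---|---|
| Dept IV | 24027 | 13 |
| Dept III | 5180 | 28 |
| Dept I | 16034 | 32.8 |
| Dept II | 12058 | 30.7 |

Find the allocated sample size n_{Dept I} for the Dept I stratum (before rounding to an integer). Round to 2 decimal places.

43.52

Neyman allocation: nₕ = n·NₕSₕ / Σⱼ NⱼSⱼ.
Σ NⱼSⱼ = 24027·13 + 5180·28 + 16034·32.8 + 12058·30.7 = 1.3534868 × 10^6.
n_{Dept I} = 112·16034·32.8 / (1.3534868 × 10^6) = 43.52.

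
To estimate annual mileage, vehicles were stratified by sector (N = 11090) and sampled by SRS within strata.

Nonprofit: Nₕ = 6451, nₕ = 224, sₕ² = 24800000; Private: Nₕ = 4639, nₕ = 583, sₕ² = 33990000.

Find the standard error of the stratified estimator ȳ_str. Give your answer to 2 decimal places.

212.32

Var(ȳ_str) = Σₕ Wₕ²(1 − fₕ)sₕ²/nₕ with Wₕ = Nₕ/N, N = 11090.
Nonprofit: Wₕ = 0.58169522; term = 0.58169522²·(1 − 0.03472330)·24800000/224 = 36161.503.
Private: Wₕ = 0.41830478; term = 0.41830478²·(1 − 0.12567364)·33990000/583 = 8919.5272.
Sum = 45081.03.
SE = √(45081.03) = 212.32.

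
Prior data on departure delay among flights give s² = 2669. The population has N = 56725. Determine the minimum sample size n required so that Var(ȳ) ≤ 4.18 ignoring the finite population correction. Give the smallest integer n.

639

Without fpc, n₀ = s²/D = 2669/4.18 = 638.5167.
Rounding up, n = 639.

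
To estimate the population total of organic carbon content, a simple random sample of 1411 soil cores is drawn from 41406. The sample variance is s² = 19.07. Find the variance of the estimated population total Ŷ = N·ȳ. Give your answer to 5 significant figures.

2.2382 × 10^7

Var(Ŷ) = N²·Var(ȳ) = N²·(1 − n/N)·s²/n.
f = 1411/41406 = 0.03407719; Var(ȳ) = 0.96592281·19.07/1411 = 0.013054676.
Var(Ŷ) = 41406² · 0.013054676 = 2.2381679 × 10^7.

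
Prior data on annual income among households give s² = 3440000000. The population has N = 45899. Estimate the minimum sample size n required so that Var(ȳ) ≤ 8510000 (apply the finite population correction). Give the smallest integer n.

401

Without fpc, n₀ = s²/D = 3440000000/8510000 = 404.2303.
With fpc, (1 − n/N)·s²/n ≤ D requires n ≥ n₀/(1 + n₀/N) = 404.2303/(1 + 404.2303/45899) = 400.7013.
Rounding up, n = 401.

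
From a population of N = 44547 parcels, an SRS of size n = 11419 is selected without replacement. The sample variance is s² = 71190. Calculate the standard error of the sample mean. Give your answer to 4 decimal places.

Under SRS without replacement, Var(ȳ) = (1 − f)·s²/n with f = n/N = 11419/44547 = 0.25633600.
Var(ȳ) = (1 − 0.25633600)·71190/11419 = 0.74366400·6.2343463 = 4.6362589.
SE(ȳ) = √(4.6362589) = 2.1532.

2.1532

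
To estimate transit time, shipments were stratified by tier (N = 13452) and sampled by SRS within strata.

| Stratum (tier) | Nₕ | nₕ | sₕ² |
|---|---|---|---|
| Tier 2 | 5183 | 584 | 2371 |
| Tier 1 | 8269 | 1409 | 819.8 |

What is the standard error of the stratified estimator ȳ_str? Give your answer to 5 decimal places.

Var(ȳ_str) = Σₕ Wₕ²(1 − fₕ)sₕ²/nₕ with Wₕ = Nₕ/N, N = 13452.
Tier 2: Wₕ = 0.38529587; term = 0.38529587²·(1 − 0.11267606)·2371/584 = 0.5347978.
Tier 1: Wₕ = 0.61470413; term = 0.61470413²·(1 − 0.17039545)·819.8/1409 = 0.1823897.
Sum = 0.7171875.
SE = √(0.7171875) = 0.84687.

0.84687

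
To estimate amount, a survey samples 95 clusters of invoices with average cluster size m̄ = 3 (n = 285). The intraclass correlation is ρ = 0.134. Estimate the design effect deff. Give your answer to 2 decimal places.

1.27

deff = 1 + (3 − 1)·0.134 = 1 + 0.268 = 1.268.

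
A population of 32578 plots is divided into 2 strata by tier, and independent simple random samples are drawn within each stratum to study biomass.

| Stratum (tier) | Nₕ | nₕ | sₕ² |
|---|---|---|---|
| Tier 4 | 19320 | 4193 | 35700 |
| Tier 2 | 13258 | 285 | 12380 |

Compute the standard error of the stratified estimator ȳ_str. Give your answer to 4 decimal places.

3.0633

Var(ȳ_str) = Σₕ Wₕ²(1 − fₕ)sₕ²/nₕ with Wₕ = Nₕ/N, N = 32578.
Tier 4: Wₕ = 0.59303825; term = 0.59303825²·(1 − 0.21702899)·35700/4193 = 2.3445227.
Tier 2: Wₕ = 0.40696175; term = 0.40696175²·(1 − 0.02149645)·12380/285 = 7.0395578.
Sum = 9.3840805.
SE = √(9.3840805) = 3.0633.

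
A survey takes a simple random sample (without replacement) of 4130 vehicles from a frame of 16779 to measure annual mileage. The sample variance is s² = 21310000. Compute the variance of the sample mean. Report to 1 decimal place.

Under SRS without replacement, Var(ȳ) = (1 − f)·s²/n with f = n/N = 4130/16779 = 0.24614101.
Var(ȳ) = (1 − 0.24614101)·21310000/4130 = 0.75385899·5159.8063 = 3889.7664.

3889.8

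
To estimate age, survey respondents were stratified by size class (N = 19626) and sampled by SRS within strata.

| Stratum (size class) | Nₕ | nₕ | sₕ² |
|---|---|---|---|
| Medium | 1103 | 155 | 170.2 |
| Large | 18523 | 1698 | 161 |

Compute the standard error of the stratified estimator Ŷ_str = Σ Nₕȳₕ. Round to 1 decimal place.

5540.6

Var(Ŷ_str) = Σₕ Nₕ²(1 − fₕ)sₕ²/nₕ.
Medium: 1103²·(1 − 155/1103)·170.2/155 = 1.1481846 × 10^6.
Large: 18523²·(1 − 1698/18523)·161/1698 = 2.9549803 × 10^7.
Sum = 3.0697988 × 10^7.
SE = √(3.0697988 × 10^7) = 5540.6.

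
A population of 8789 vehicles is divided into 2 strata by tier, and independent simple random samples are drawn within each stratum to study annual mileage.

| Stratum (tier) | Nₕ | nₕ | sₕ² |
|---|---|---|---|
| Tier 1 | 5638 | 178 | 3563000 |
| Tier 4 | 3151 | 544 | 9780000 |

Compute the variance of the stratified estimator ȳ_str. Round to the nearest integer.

9889

Var(ȳ_str) = Σₕ Wₕ²(1 − fₕ)sₕ²/nₕ with Wₕ = Nₕ/N, N = 8789.
Tier 1: Wₕ = 0.64148367; term = 0.64148367²·(1 − 0.03157148)·3563000/178 = 7976.9084.
Tier 4: Wₕ = 0.35851633; term = 0.35851633²·(1 − 0.17264361)·9780000/544 = 1911.8352.
Sum = 9888.7436.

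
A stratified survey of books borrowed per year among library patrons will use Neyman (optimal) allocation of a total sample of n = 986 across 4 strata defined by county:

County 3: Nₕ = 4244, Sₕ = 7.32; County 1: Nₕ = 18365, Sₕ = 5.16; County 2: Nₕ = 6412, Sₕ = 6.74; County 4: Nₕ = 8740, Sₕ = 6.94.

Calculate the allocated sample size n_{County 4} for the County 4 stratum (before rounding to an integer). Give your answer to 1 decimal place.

260.4

Neyman allocation: nₕ = n·NₕSₕ / Σⱼ NⱼSⱼ.
Σ NⱼSⱼ = 4244·7.32 + 18365·5.16 + 6412·6.74 + 8740·6.94 = 229701.96.
n_{County 4} = 986·8740·6.94 / 229701.96 = 260.4.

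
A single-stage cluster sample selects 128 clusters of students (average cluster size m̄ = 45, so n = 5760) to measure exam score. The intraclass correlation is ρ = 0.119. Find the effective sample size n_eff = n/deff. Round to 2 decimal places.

923.67

deff = 1 + (45 − 1)·0.119 = 1 + 5.236 = 6.236.
n_eff = 5760 / 6.236 = 923.67.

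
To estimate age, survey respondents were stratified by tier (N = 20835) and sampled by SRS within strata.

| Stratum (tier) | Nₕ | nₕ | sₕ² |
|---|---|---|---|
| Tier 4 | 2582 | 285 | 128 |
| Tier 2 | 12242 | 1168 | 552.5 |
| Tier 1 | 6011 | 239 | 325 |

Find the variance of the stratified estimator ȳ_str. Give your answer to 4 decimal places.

Var(ȳ_str) = Σₕ Wₕ²(1 − fₕ)sₕ²/nₕ with Wₕ = Nₕ/N, N = 20835.
Tier 4: Wₕ = 0.12392609; term = 0.12392609²·(1 − 0.11037955)·128/285 = 0.006136141.
Tier 2: Wₕ = 0.58756899; term = 0.58756899²·(1 − 0.09540925)·552.5/1168 = 0.14772681.
Tier 1: Wₕ = 0.28850492; term = 0.28850492²·(1 − 0.03976044)·325/239 = 0.10868547.
Sum = 0.26254842.

0.2625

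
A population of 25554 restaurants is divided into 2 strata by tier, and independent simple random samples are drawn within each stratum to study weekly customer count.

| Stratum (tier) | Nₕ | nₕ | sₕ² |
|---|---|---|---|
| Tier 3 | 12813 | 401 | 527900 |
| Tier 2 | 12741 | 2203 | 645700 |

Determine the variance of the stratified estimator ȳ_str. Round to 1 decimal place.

380.9

Var(ȳ_str) = Σₕ Wₕ²(1 − fₕ)sₕ²/nₕ with Wₕ = Nₕ/N, N = 25554.
Tier 3: Wₕ = 0.50140878; term = 0.50140878²·(1 − 0.03129634)·527900/401 = 320.61372.
Tier 2: Wₕ = 0.49859122; term = 0.49859122²·(1 − 0.17290637)·645700/2203 = 60.264314.
Sum = 380.87803.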